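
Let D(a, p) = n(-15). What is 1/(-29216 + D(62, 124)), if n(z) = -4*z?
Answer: -1/29156 ≈ -3.4298e-5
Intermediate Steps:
D(a, p) = 60 (D(a, p) = -4*(-15) = 60)
1/(-29216 + D(62, 124)) = 1/(-29216 + 60) = 1/(-29156) = -1/29156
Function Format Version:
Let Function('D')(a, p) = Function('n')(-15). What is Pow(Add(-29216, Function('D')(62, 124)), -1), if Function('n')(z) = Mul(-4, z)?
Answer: Rational(-1, 29156) ≈ -3.4298e-5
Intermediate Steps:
Function('D')(a, p) = 60 (Function('D')(a, p) = Mul(-4, -15) = 60)
Pow(Add(-29216, Function('D')(62, 124)), -1) = Pow(Add(-29216, 60), -1) = Pow(-29156, -1) = Rational(-1, 29156)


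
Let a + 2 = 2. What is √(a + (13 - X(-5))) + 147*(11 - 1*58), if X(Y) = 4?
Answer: -6906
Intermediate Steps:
a = 0 (a = -2 + 2 = 0)
√(a + (13 - X(-5))) + 147*(11 - 1*58) = √(0 + (13 - 1*4)) + 147*(11 - 1*58) = √(0 + (13 - 4)) + 147*(11 - 58) = √(0 + 9) + 147*(-47) = √9 - 6909 = 3 - 6909 = -6906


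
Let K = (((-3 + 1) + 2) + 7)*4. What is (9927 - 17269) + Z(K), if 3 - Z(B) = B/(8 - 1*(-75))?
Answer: -609165/83 ≈ -7339.3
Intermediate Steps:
K = 28 (K = ((-2 + 2) + 7)*4 = (0 + 7)*4 = 7*4 = 28)
Z(B) = 3 - B/83 (Z(B) = 3 - B/(8 - 1*(-75)) = 3 - B/(8 + 75) = 3 - B/83)
(9927 - 17269) + Z(K) = (9927 - 17269) + (3 - 1/83*28) = -7342 + (3 - 28/83) = -7342 + 221/83 = -609165/83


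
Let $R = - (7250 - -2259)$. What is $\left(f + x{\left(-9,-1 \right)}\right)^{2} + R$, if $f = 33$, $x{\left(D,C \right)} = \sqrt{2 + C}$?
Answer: $-8353$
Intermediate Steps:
$R = -9509$ ($R = - (7250 + 2259) = \left(-1\right) 9509 = -9509$)
$\left(f + x{\left(-9,-1 \right)}\right)^{2} + R = \left(33 + \sqrt{2 - 1}\right)^{2} - 9509 = \left(33 + \sqrt{1}\right)^{2} - 9509 = \left(33 + 1\right)^{2} - 9509 = 34^{2} - 9509 = 1156 - 9509 = -8353$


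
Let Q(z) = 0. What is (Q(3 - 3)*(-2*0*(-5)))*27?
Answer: 0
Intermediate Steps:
(Q(3 - 3)*(-2*0*(-5)))*27 = (0*(-2*0*(-5)))*27 = (0*(0*(-5)))*27 = (0*0)*27 = 0*27 = 0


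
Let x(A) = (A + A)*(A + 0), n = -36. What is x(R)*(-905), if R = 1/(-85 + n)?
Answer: -1810/14641 ≈ -0.12363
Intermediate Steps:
R = -1/121 (R = 1/(-85 - 36) = 1/(-121) = -1/121 ≈ -0.0082645)
x(A) = 2*A² (x(A) = (2*A)*A = 2*A²)
x(R)*(-905) = (2*(-1/121)²)*(-905) = (2*(1/14641))*(-905) = (2/14641)*(-905) = -1810/14641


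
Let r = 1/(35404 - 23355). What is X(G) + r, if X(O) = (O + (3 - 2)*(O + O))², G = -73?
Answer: 577882090/12049 ≈ 47961.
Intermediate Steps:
X(O) = 9*O² (X(O) = (O + 1*(2*O))² = (O + 2*O)² = (3*O)² = 9*O²)
r = 1/12049 ≈ 8.2994e-5
X(G) + r = 9*(-73)² + 1/12049 = 9*5329 + 1/12049 = 47961 + 1/12049 = 577882090/12049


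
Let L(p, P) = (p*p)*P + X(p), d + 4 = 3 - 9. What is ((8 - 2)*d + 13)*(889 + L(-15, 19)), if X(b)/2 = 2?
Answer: -242896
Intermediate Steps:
d = -10 (d = -4 + (3 - 9) = -4 - 6 = -10)
X(b) = 4 (X(b) = 2*2 = 4)
L(p, P) = 4 + P*p**2 (L(p, P) = (p*p)*P + 4 = p**2*P + 4 = P*p**2 + 4 = 4 + P*p**2)
((8 - 2)*d + 13)*(889 + L(-15, 19)) = ((8 - 2)*(-10) + 13)*(889 + (4 + 19*(-15)**2)) = (6*(-10) + 13)*(889 + (4 + 19*225)) = (-60 + 13)*(889 + (4 + 4275)) = -47*(889 + 4279) = -47*5168 = -242896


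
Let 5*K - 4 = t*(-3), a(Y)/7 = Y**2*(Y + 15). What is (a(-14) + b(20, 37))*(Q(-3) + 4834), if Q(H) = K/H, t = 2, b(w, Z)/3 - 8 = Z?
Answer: 109275584/15 ≈ 7.2850e+6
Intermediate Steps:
a(Y) = 7*Y**2*(15 + Y) (a(Y) = 7*(Y**2*(Y + 15)) = 7*(Y**2*(15 + Y)) = 7*Y**2*(15 + Y))
b(w, Z) = 24 + 3*Z
K = -2/5 (K = 4/5 + (2*(-3))/5 = 4/5 + (1/5)*(-6) = 4/5 - 6/5 = -2/5 ≈ -0.40000)
Q(H) = -2/(5*H)
(a(-14) + b(20, 37))*(Q(-3) + 4834) = (7*(-14)**2*(15 - 14) + (24 + 3*37))*(-2/5/(-3) + 4834) = (7*196*1 + (24 + 111))*(-2/5*(-1/3) + 4834) = (1372 + 135)*(2/15 + 4834) = 1507*(72512/15) = 109275584/15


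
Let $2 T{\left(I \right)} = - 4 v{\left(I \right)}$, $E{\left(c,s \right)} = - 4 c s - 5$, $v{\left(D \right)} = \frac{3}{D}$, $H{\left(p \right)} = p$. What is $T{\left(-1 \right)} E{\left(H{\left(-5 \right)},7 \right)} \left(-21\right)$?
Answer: $-17010$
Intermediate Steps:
$E{\left(c,s \right)} = -5 - 4 c s$ ($E{\left(c,s \right)} = - 4 c s - 5 = -5 - 4 c s$)
$T{\left(I \right)} = - \frac{6}{I}$ ($T{\left(I \right)} = \frac{\left(-4\right) \frac{3}{I}}{2} = \frac{\left(-12\right) \frac{1}{I}}{2} = - \frac{6}{I}$)
$T{\left(-1 \right)} E{\left(H{\left(-5 \right)},7 \right)} \left(-21\right) = - \frac{6}{-1} \left(-5 - \left(-20\right) 7\right) \left(-21\right) = \left(-6\right) \left(-1\right) \left(-5 + 140\right) \left(-21\right) = 6 \cdot 135 \left(-21\right) = 810 \left(-21\right) = -17010$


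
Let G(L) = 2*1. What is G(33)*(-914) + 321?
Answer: -1507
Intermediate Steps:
G(L) = 2
G(33)*(-914) + 321 = 2*(-914) + 321 = -1828 + 321 = -1507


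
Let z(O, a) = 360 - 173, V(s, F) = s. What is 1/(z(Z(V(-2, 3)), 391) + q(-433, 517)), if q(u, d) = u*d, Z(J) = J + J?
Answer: -1/223674 ≈ -4.4708e-6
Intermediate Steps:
Z(J) = 2*J
q(u, d) = d*u
z(O, a) = 187
1/(z(Z(V(-2, 3)), 391) + q(-433, 517)) = 1/(187 + 517*(-433)) = 1/(187 - 223861) = 1/(-223674) = -1/223674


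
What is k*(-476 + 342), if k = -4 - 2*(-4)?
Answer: -536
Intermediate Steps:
k = 4 (k = -4 + 8 = 4)
k*(-476 + 342) = 4*(-476 + 342) = 4*(-134) = -536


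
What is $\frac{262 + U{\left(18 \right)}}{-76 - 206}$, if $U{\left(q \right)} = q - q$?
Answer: $- \frac{131}{141} \approx -0.92908$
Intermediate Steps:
$U{\left(q \right)} = 0$
$\frac{262 + U{\left(18 \right)}}{-76 - 206} = \frac{262 + 0}{-76 - 206} = \frac{262}{-282} = 262 \left(- \frac{1}{282}\right) = - \frac{131}{141}$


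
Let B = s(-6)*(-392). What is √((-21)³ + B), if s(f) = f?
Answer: 7*I*√141 ≈ 83.12*I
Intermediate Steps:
B = 2352 (B = -6*(-392) = 2352)
√((-21)³ + B) = √((-21)³ + 2352) = √(-9261 + 2352) = √(-6909) = 7*I*√141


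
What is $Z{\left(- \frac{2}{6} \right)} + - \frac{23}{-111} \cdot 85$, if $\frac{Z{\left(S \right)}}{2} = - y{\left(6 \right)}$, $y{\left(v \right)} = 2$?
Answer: $\frac{1511}{111} \approx 13.613$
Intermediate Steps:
$Z{\left(S \right)} = -4$ ($Z{\left(S \right)} = 2 \left(\left(-1\right) 2\right) = 2 \left(-2\right) = -4$)
$Z{\left(- \frac{2}{6} \right)} + - \frac{23}{-111} \cdot 85 = -4 + - \frac{23}{-111} \cdot 85 = -4 + \left(-23\right) \left(- \frac{1}{111}\right) 85 = -4 + \frac{23}{111} \cdot 85 = -4 + \frac{1955}{111} = \frac{1511}{111}$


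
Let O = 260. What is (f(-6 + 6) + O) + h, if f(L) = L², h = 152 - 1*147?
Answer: 265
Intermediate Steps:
h = 5 (h = 152 - 147 = 5)
(f(-6 + 6) + O) + h = ((-6 + 6)² + 260) + 5 = (0² + 260) + 5 = (0 + 260) + 5 = 260 + 5 = 265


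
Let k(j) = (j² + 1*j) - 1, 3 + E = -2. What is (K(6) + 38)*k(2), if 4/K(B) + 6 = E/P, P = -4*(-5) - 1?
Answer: 22230/119 ≈ 186.81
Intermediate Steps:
E = -5 (E = -3 - 2 = -5)
P = 19 (P = 20 - 1 = 19)
K(B) = -76/119 (K(B) = 4/(-6 - 5/19) = 4/(-119/19) = 4*(-19/119) = -76/119)
k(j) = -1 + j + j² (k(j) = (j² + j) - 1 = (j + j²) - 1 = -1 + j + j²)
(K(6) + 38)*k(2) = (-76/119 + 38)*(-1 + 2 + 2²) = 4446*(-1 + 2 + 4)/119 = (4446/119)*5 = 22230/119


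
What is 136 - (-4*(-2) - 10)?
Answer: 138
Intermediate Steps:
136 - (-4*(-2) - 10) = 136 - (8 - 10) = 136 - 1*(-2) = 136 + 2 = 138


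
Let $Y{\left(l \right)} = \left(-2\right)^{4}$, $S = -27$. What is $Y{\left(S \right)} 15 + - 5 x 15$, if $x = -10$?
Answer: $990$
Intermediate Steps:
$Y{\left(l \right)} = 16$
$Y{\left(S \right)} 15 + - 5 x 15 = 16 \cdot 15 + \left(-5\right) \left(-10\right) 15 = 240 + 50 \cdot 15 = 240 + 750 = 990$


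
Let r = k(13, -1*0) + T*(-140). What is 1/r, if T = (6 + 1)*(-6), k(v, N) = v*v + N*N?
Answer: 1/6049 ≈ 0.00016532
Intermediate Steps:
k(v, N) = N**2 + v**2 (k(v, N) = v**2 + N**2 = N**2 + v**2)
T = -42 (T = 7*(-6) = -42)
r = 6049 (r = ((-1*0)**2 + 13**2) - 42*(-140) = (0**2 + 169) + 5880 = (0 + 169) + 5880 = 169 + 5880 = 6049)
1/r = 1/6049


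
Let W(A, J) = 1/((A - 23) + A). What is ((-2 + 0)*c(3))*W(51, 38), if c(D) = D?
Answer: -6/79 ≈ -0.075949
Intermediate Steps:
W(A, J) = 1/(-23 + 2*A) (W(A, J) = 1/((-23 + A) + A) = 1/(-23 + 2*A))
((-2 + 0)*c(3))*W(51, 38) = ((-2 + 0)*3)/(-23 + 2*51) = (-2*3)/(-23 + 102) = -6/79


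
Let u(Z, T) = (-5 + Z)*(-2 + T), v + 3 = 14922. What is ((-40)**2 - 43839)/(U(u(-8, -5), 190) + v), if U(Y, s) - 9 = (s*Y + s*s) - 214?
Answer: -42239/68104 ≈ -0.62021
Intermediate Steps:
v = 14919 (v = -3 + 14922 = 14919)
U(Y, s) = -205 + s**2 + Y*s (U(Y, s) = 9 + ((s*Y + s*s) - 214) = 9 + ((Y*s + s**2) - 214) = 9 + ((s**2 + Y*s) - 214) = 9 + (-214 + s**2 + Y*s) = -205 + s**2 + Y*s)
((-40)**2 - 43839)/(U(u(-8, -5), 190) + v) = ((-40)**2 - 43839)/((-205 + 190**2 + (10 - 5*(-5) - 2*(-8) - 5*(-8))*190) + 14919) = (1600 - 43839)/((-205 + 36100 + (10 + 25 + 16 + 40)*190) + 14919) = -42239/((-205 + 36100 + 91*190) + 14919) = -42239/((-205 + 36100 + 17290) + 14919) = -42239/(53185 + 14919) = -42239/68104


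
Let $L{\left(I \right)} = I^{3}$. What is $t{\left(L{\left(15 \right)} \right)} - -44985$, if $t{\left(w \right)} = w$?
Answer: $48360$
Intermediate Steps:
$t{\left(L{\left(15 \right)} \right)} - -44985 = 15^{3} - -44985 = 3375 + 44985 = 48360$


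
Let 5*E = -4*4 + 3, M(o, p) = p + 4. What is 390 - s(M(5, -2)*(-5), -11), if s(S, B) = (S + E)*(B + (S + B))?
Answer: -66/5 ≈ -13.200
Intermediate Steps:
M(o, p) = 4 + p
E = -13/5 (E = (-4*4 + 3)/5 = (-16 + 3)/5 = (1/5)*(-13) = -13/5 ≈ -2.6000)
s(S, B) = (-13/5 + S)*(S + 2*B) (s(S, B) = (S - 13/5)*(B + (S + B)) = (-13/5 + S)*(B + (B + S)) = (-13/5 + S)*(S + 2*B))
390 - s(M(5, -2)*(-5), -11) = 390 - (((4 - 2)*(-5))**2 - 26/5*(-11) - 13*(4 - 2)*(-5)/5 + 2*(-11)*((4 - 2)*(-5))) = 390 - ((2*(-5))**2 + 286/5 - 26*(-5)/5 + 2*(-11)*(2*(-5))) = 390 - ((-10)**2 + 286/5 - 13/5*(-10) + 2*(-11)*(-10)) = 390 - (100 + 286/5 + 26 + 220) = 390 - 1*2016/5 = 390 - 2016/5 = -66/5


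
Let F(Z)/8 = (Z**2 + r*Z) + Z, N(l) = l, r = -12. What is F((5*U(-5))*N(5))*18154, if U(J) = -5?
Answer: 2468944000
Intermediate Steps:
F(Z) = -88*Z + 8*Z**2 (F(Z) = 8*((Z**2 - 12*Z) + Z) = 8*(Z**2 - 11*Z) = -88*Z + 8*Z**2)
F((5*U(-5))*N(5))*18154 = (8*((5*(-5))*5)*(-11 + (5*(-5))*5))*18154 = (8*(-25*5)*(-11 - 25*5))*18154 = (8*(-125)*(-11 - 125))*18154 = (8*(-125)*(-136))*18154 = 136000*18154 = 2468944000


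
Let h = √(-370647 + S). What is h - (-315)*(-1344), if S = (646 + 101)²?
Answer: -423360 + 3*√20818 ≈ -4.2293e+5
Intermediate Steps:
S = 558009 (S = 747² = 558009)
h = 3*√20818 (h = √(-370647 + 558009) = √187362 = 3*√20818 ≈ 432.85)
h - (-315)*(-1344) = 3*√20818 - (-315)*(-1344) = 3*√20818 - 1*423360 = 3*√20818 - 423360 = -423360 + 3*√20818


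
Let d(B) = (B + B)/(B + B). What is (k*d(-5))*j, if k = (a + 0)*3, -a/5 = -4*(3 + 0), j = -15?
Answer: -2700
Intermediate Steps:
d(B) = 1 (d(B) = (2*B)/((2*B)) = (2*B)*(1/(2*B)) = 1)
a = 60 (a = -(-20)*(3 + 0) = -(-20)*3 = -5*(-12) = 60)
k = 180 (k = (60 + 0)*3 = 60*3 = 180)
(k*d(-5))*j = (180*1)*(-15) = 180*(-15) = -2700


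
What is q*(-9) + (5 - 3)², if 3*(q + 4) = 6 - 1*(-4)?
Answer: 10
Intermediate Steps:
q = -⅔ (q = -4 + (6 - 1*(-4))/3 = -4 + (6 + 4)/3 = -4 + (⅓)*10 = -4 + 10/3 = -⅔ ≈ -0.66667)
q*(-9) + (5 - 3)² = -⅔*(-9) + (5 - 3)² = 6 + 2² = 6 + 4 = 10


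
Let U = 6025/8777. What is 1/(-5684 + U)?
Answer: -8777/49882443 ≈ -0.00017595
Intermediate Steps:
U = 6025/8777 (U = 6025*(1/8777) = 6025/8777 ≈ 0.68645)
1/(-5684 + U) = 1/(-5684 + 6025/8777) = 1/(-49882443/8777) = -8777/49882443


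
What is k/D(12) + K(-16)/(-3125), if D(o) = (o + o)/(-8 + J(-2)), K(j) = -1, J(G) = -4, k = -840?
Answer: 1312501/3125 ≈ 420.00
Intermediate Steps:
D(o) = -o/6 (D(o) = (o + o)/(-8 - 4) = (2*o)/(-12) = (2*o)*(-1/12) = -o/6)
k/D(12) + K(-16)/(-3125) = -840/((-⅙*12)) - 1/(-3125) = -840/(-2) - 1*(-1/3125) = -840*(-½) + 1/3125 = 420 + 1/3125 = 1312501/3125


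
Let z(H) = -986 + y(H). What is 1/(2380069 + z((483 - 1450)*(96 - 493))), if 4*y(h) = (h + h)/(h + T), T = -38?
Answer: 767722/1826474742825 ≈ 4.2033e-7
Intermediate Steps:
y(h) = h/(2*(-38 + h)) (y(h) = ((h + h)/(h - 38))/4 = ((2*h)/(-38 + h))/4 = (2*h/(-38 + h))/4 = h/(2*(-38 + h)))
z(H) = -986 + H/(2*(-38 + H))
1/(2380069 + z((483 - 1450)*(96 - 493))) = 1/(2380069 + (74936 - 1971*(483 - 1450)*(96 - 493))/(2*(-38 + (483 - 1450)*(96 - 493)))) = 1/(2380069 + (74936 - (-1905957)*(-397))/(2*(-38 - 967*(-397)))) = 1/(2380069 + (74936 - 1971*383899)/(2*(-38 + 383899))) = 1/(2380069 + (1/2)*(74936 - 756664929)/383861) = 1/(2380069 + (1/2)*(1/383861)*(-756589993)) = 1/(2380069 - 756589993/767722) = 1/(1826474742825/767722) = 767722/1826474742825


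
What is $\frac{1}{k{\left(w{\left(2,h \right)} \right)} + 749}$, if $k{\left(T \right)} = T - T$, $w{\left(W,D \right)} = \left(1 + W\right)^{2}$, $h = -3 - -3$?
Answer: $\frac{1}{749} \approx 0.0013351$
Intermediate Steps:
$h = 0$ ($h = -3 + 3 = 0$)
$k{\left(T \right)} = 0$
$\frac{1}{k{\left(w{\left(2,h \right)} \right)} + 749} = \frac{1}{0 + 749} = \frac{1}{749}$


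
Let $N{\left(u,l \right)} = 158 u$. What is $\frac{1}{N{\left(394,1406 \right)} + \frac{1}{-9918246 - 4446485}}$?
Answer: $\frac{14364731}{894233234211} \approx 1.6064 \cdot 10^{-5}$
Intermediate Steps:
$\frac{1}{N{\left(394,1406 \right)} + \frac{1}{-9918246 - 4446485}} = \frac{1}{158 \cdot 394 + \frac{1}{-9918246 - 4446485}} = \frac{1}{62252 + \frac{1}{-14364731}} = \frac{1}{62252 - \frac{1}{14364731}} = \frac{1}{\frac{894233234211}{14364731}} = \frac{14364731}{894233234211}$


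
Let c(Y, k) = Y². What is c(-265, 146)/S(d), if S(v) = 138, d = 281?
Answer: 70225/138 ≈ 508.88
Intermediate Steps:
c(-265, 146)/S(d) = (-265)²/138 = 70225*(1/138) = 70225/138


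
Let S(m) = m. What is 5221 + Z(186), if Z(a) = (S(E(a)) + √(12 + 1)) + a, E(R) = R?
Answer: 5593 + √13 ≈ 5596.6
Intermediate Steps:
Z(a) = √13 + 2*a (Z(a) = (a + √(12 + 1)) + a = (a + √13) + a = √13 + 2*a)
5221 + Z(186) = 5221 + (√13 + 2*186) = 5221 + (√13 + 372) = 5221 + (372 + √13) = 5593 + √13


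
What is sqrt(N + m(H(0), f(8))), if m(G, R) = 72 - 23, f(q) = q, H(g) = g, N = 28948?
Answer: sqrt(28997) ≈ 170.29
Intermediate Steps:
m(G, R) = 49
sqrt(N + m(H(0), f(8))) = sqrt(28948 + 49) = sqrt(28997)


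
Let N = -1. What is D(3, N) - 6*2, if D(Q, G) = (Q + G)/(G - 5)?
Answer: -37/3 ≈ -12.333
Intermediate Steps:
D(Q, G) = (G + Q)/(-5 + G)
D(3, N) - 6*2 = (-1 + 3)/(-5 - 1) - 6*2 = 2/(-6) - 12 = -⅙*2 - 12 = -⅓ - 12 = -37/3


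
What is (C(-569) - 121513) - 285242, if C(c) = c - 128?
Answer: -407452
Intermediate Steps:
C(c) = -128 + c
(C(-569) - 121513) - 285242 = ((-128 - 569) - 121513) - 285242 = (-697 - 121513) - 285242 = -122210 - 285242 = -407452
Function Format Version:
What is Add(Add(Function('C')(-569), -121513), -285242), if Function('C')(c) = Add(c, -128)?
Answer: -407452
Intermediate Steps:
Function('C')(c) = Add(-128, c)
Add(Add(Function('C')(-569), -121513), -285242) = Add(Add(Add(-128, -569), -121513), -285242) = Add(Add(-697, -121513), -285242) = Add(-122210, -285242) = -407452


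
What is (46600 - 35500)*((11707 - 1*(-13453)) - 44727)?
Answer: -217193700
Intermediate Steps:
(46600 - 35500)*((11707 - 1*(-13453)) - 44727) = 11100*((11707 + 13453) - 44727) = 11100*(25160 - 44727) = 11100*(-19567) = -217193700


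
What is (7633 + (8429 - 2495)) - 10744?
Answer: 2823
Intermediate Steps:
(7633 + (8429 - 2495)) - 10744 = (7633 + 5934) - 10744 = 13567 - 10744 = 2823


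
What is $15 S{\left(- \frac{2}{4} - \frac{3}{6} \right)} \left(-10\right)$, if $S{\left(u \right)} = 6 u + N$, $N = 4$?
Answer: $300$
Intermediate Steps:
$S{\left(u \right)} = 4 + 6 u$ ($S{\left(u \right)} = 6 u + 4 = 4 + 6 u$)
$15 S{\left(- \frac{2}{4} - \frac{3}{6} \right)} \left(-10\right) = 15 \left(4 + 6 \left(- \frac{2}{4} - \frac{3}{6}\right)\right) \left(-10\right) = 15 \left(4 + 6 \left(\left(-2\right) \frac{1}{4} - \frac{1}{2}\right)\right) \left(-10\right) = 15 \left(4 + 6 \left(- \frac{1}{2} - \frac{1}{2}\right)\right) \left(-10\right) = 15 \left(4 + 6 \left(-1\right)\right) \left(-10\right) = 15 \left(4 - 6\right) \left(-10\right) = 15 \left(-2\right) \left(-10\right) = \left(-30\right) \left(-10\right) = 300$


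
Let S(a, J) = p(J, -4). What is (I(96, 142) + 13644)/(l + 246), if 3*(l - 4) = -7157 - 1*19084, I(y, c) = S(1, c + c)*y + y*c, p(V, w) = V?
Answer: -54540/8497 ≈ -6.4187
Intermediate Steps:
S(a, J) = J
I(y, c) = 3*c*y (I(y, c) = (c + c)*y + y*c = (2*c)*y + c*y = 2*c*y + c*y = 3*c*y)
l = -8743 (l = 4 + (-7157 - 1*19084)/3 = 4 + (-7157 - 19084)/3 = 4 + (1/3)*(-26241) = 4 - 8747 = -8743)
(I(96, 142) + 13644)/(l + 246) = (3*142*96 + 13644)/(-8743 + 246) = (40896 + 13644)/(-8497) = 54540*(-1/8497) = -54540/8497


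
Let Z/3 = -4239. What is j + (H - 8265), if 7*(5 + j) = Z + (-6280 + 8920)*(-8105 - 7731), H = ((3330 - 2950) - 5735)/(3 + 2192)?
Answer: -2626327790/439 ≈ -5.9825e+6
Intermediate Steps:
Z = -12717 (Z = 3*(-4239) = -12717)
H = -1071/439 (H = (380 - 5735)/2195 = -5355*1/2195 = -1071/439 ≈ -2.4396)
j = -5974256 (j = -5 + (-12717 + (-6280 + 8920)*(-8105 - 7731))/7 = -5 + (-12717 + 2640*(-15836))/7 = -5 + (-12717 - 41807040)/7 = -5 + (⅐)*(-41819757) = -5 - 5974251 = -5974256)
j + (H - 8265) = -5974256 + (-1071/439 - 8265) = -5974256 - 3629406/439 = -2626327790/439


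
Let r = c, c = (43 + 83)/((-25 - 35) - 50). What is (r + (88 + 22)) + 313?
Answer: 23202/55 ≈ 421.85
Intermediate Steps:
c = -63/55 (c = 126/(-60 - 50) = 126/(-110) = 126*(-1/110) = -63/55 ≈ -1.1455)
r = -63/55 ≈ -1.1455
(r + (88 + 22)) + 313 = (-63/55 + (88 + 22)) + 313 = (-63/55 + 110) + 313 = 5987/55 + 313 = 23202/55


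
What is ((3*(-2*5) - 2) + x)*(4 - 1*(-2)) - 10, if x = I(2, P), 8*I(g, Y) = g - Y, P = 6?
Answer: -205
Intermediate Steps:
I(g, Y) = -Y/8 + g/8 (I(g, Y) = (g - Y)/8 = -Y/8 + g/8)
x = -½ (x = -⅛*6 + (⅛)*2 = -¾ + ¼ = -½ ≈ -0.50000)
((3*(-2*5) - 2) + x)*(4 - 1*(-2)) - 10 = ((3*(-2*5) - 2) - ½)*(4 - 1*(-2)) - 10 = ((3*(-10) - 2) - ½)*(4 + 2) - 10 = ((-30 - 2) - ½)*6 - 10 = (-32 - ½)*6 - 10 = -65/2*6 - 10 = -195 - 10 = -205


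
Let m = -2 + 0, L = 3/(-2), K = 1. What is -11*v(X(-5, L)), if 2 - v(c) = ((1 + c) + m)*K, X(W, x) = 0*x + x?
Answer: -99/2 ≈ -49.500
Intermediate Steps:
L = -3/2 (L = 3*(-½) = -3/2 ≈ -1.5000)
m = -2
X(W, x) = x (X(W, x) = 0 + x = x)
v(c) = 3 - c (v(c) = 2 - ((1 + c) - 2) = 2 - (-1 + c) = 2 + (1 - c) = 3 - c)
-11*v(X(-5, L)) = -11*(3 - 1*(-3/2)) = -11*(3 + 3/2) = -11*9/2 = -99/2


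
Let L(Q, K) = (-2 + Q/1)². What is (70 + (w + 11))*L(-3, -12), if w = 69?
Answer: 3750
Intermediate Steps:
L(Q, K) = (-2 + Q)² (L(Q, K) = (-2 + Q*1)² = (-2 + Q)²)
(70 + (w + 11))*L(-3, -12) = (70 + (69 + 11))*(-2 - 3)² = (70 + 80)*(-5)² = 150*25 = 3750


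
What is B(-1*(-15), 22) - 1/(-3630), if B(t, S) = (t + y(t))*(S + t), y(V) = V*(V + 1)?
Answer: 34249051/3630 ≈ 9435.0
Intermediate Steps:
y(V) = V*(1 + V)
B(t, S) = (S + t)*(t + t*(1 + t)) (B(t, S) = (t + t*(1 + t))*(S + t) = (S + t)*(t + t*(1 + t)))
B(-1*(-15), 22) - 1/(-3630) = (-1*(-15))*(22 - 1*(-15) + 22*(1 - 1*(-15)) + (-1*(-15))*(1 - 1*(-15))) - 1/(-3630) = 15*(22 + 15 + 22*(1 + 15) + 15*(1 + 15)) - 1*(-1/3630) = 15*(22 + 15 + 22*16 + 15*16) + 1/3630 = 15*(22 + 15 + 352 + 240) + 1/3630 = 15*629 + 1/3630 = 9435 + 1/3630 = 34249051/3630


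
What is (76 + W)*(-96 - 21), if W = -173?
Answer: 11349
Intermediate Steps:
(76 + W)*(-96 - 21) = (76 - 173)*(-96 - 21) = -97*(-117) = 11349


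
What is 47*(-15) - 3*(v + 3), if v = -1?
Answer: -711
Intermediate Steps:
47*(-15) - 3*(v + 3) = 47*(-15) - 3*(-1 + 3) = -705 - 3*2 = -705 - 6 = -711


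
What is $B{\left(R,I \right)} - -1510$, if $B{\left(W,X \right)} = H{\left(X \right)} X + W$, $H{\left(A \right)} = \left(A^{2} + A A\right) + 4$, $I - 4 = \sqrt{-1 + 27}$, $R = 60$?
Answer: $2338 + 152 \sqrt{26} \approx 3113.1$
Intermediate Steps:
$I = 4 + \sqrt{26}$ ($I = 4 + \sqrt{-1 + 27} = 4 + \sqrt{26} \approx 9.099$)
$H{\left(A \right)} = 4 + 2 A^{2}$ ($H{\left(A \right)} = \left(A^{2} + A^{2}\right) + 4 = 2 A^{2} + 4 = 4 + 2 A^{2}$)
$B{\left(W,X \right)} = W + X \left(4 + 2 X^{2}\right)$ ($B{\left(W,X \right)} = \left(4 + 2 X^{2}\right) X + W = X \left(4 + 2 X^{2}\right) + W = W + X \left(4 + 2 X^{2}\right)$)
$B{\left(R,I \right)} - -1510 = \left(60 + 2 \left(4 + \sqrt{26}\right) \left(2 + \left(4 + \sqrt{26}\right)^{2}\right)\right) - -1510 = \left(60 + 2 \left(2 + \left(4 + \sqrt{26}\right)^{2}\right) \left(4 + \sqrt{26}\right)\right) + 1510 = 1570 + 2 \left(2 + \left(4 + \sqrt{26}\right)^{2}\right) \left(4 + \sqrt{26}\right)$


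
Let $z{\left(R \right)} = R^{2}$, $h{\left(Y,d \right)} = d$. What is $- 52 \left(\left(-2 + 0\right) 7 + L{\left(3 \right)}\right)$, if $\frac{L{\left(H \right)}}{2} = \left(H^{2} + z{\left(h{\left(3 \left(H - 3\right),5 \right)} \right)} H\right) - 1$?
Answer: $-7904$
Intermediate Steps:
$L{\left(H \right)} = -2 + 2 H^{2} + 50 H$ ($L{\left(H \right)} = 2 \left(\left(H^{2} + 5^{2} H\right) - 1\right) = 2 \left(\left(H^{2} + 25 H\right) - 1\right) = 2 \left(-1 + H^{2} + 25 H\right) = -2 + 2 H^{2} + 50 H$)
$- 52 \left(\left(-2 + 0\right) 7 + L{\left(3 \right)}\right) = - 52 \left(\left(-2 + 0\right) 7 + \left(-2 + 2 \cdot 3^{2} + 50 \cdot 3\right)\right) = - 52 \left(\left(-2\right) 7 + \left(-2 + 2 \cdot 9 + 150\right)\right) = - 52 \left(-14 + \left(-2 + 18 + 150\right)\right) = - 52 \left(-14 + 166\right) = \left(-52\right) 152 = -7904$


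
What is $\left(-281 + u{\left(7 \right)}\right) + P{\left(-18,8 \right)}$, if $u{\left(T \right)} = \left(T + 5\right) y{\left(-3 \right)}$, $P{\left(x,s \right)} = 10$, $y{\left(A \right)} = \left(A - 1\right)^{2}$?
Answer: $-79$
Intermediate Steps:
$y{\left(A \right)} = \left(-1 + A\right)^{2}$
$u{\left(T \right)} = 80 + 16 T$ ($u{\left(T \right)} = \left(T + 5\right) \left(-1 - 3\right)^{2} = \left(5 + T\right) \left(-4\right)^{2} = \left(5 + T\right) 16 = 80 + 16 T$)
$\left(-281 + u{\left(7 \right)}\right) + P{\left(-18,8 \right)} = \left(-281 + \left(80 + 16 \cdot 7\right)\right) + 10 = \left(-281 + \left(80 + 112\right)\right) + 10 = \left(-281 + 192\right) + 10 = -89 + 10 = -79$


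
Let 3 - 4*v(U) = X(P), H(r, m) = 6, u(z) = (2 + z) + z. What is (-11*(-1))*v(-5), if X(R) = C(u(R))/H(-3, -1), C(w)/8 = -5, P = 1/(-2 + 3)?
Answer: 319/12 ≈ 26.583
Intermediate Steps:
u(z) = 2 + 2*z
P = 1 (P = 1/1 = 1)
C(w) = -40 (C(w) = 8*(-5) = -40)
X(R) = -20/3 (X(R) = -40/6 = -40*1/6 = -20/3)
v(U) = 29/12 (v(U) = 3/4 - 1/4*(-20/3) = 3/4 + 5/3 = 29/12)
(-11*(-1))*v(-5) = -11*(-1)*(29/12) = 11*(29/12) = 319/12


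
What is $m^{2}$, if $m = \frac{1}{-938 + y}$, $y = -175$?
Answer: $\frac{1}{1238769} \approx 8.0725 \cdot 10^{-7}$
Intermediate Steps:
$m = - \frac{1}{1113}$ ($m = \frac{1}{-938 - 175} = \frac{1}{-1113} = - \frac{1}{1113} \approx -0.00089847$)
$m^{2} = \left(- \frac{1}{1113}\right)^{2} = \frac{1}{1238769}$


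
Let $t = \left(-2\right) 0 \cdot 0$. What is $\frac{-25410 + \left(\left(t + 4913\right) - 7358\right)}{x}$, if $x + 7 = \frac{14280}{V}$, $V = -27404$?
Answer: $\frac{11225565}{3031} \approx 3703.6$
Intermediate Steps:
$t = 0$ ($t = 0 \cdot 0 = 0$)
$x = - \frac{3031}{403}$ ($x = -7 + \frac{14280}{-27404} = -7 + 14280 \left(- \frac{1}{27404}\right) = -7 - \frac{210}{403} = - \frac{3031}{403} \approx -7.5211$)
$\frac{-25410 + \left(\left(t + 4913\right) - 7358\right)}{x} = \frac{-25410 + \left(\left(0 + 4913\right) - 7358\right)}{- \frac{3031}{403}} = \left(-25410 + \left(4913 - 7358\right)\right) \left(- \frac{403}{3031}\right) = \left(-25410 - 2445\right) \left(- \frac{403}{3031}\right) = \left(-27855\right) \left(- \frac{403}{3031}\right) = \frac{11225565}{3031}$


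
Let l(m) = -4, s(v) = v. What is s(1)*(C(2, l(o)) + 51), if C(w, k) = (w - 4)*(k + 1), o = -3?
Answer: 57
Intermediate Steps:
C(w, k) = (1 + k)*(-4 + w) (C(w, k) = (-4 + w)*(1 + k) = (1 + k)*(-4 + w))
s(1)*(C(2, l(o)) + 51) = 1*((-4 + 2 - 4*(-4) - 4*2) + 51) = 1*((-4 + 2 + 16 - 8) + 51) = 1*(6 + 51) = 1*57 = 57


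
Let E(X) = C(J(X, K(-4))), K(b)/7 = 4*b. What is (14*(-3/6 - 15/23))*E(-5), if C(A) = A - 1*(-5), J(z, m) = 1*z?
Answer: 0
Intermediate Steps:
K(b) = 28*b (K(b) = 7*(4*b) = 28*b)
J(z, m) = z
C(A) = 5 + A (C(A) = A + 5 = 5 + A)
E(X) = 5 + X
(14*(-3/6 - 15/23))*E(-5) = (14*(-3/6 - 15/23))*(5 - 5) = (14*(-3*⅙ - 15*1/23))*0 = (14*(-½ - 15/23))*0 = (14*(-53/46))*0 = -371/23*0 = 0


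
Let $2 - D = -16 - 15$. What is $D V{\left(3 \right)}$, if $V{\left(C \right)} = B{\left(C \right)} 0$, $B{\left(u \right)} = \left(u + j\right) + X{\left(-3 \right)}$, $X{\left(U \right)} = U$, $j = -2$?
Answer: $0$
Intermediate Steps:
$B{\left(u \right)} = -5 + u$ ($B{\left(u \right)} = \left(u - 2\right) - 3 = \left(-2 + u\right) - 3 = -5 + u$)
$V{\left(C \right)} = 0$ ($V{\left(C \right)} = \left(-5 + C\right) 0 = 0$)
$D = 33$ ($D = 2 - \left(-16 - 15\right) = 2 - -31 = 2 + 31 = 33$)
$D V{\left(3 \right)} = 33 \cdot 0 = 0$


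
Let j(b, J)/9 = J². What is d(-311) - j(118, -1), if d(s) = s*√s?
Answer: -9 - 311*I*√311 ≈ -9.0 - 5484.5*I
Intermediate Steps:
j(b, J) = 9*J²
d(s) = s^(3/2)
d(-311) - j(118, -1) = (-311)^(3/2) - 9*(-1)² = -311*I*√311 - 9*1 = -311*I*√311 - 9 = -9 - 311*I*√311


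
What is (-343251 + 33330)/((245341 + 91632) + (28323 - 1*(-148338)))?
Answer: -309921/513634 ≈ -0.60339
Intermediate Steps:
(-343251 + 33330)/((245341 + 91632) + (28323 - 1*(-148338))) = -309921/(336973 + (28323 + 148338)) = -309921/(336973 + 176661) = -309921/513634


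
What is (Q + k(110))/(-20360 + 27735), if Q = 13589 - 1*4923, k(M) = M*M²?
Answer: 1339666/7375 ≈ 181.65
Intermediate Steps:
k(M) = M³
Q = 8666 (Q = 13589 - 4923 = 8666)
(Q + k(110))/(-20360 + 27735) = (8666 + 110³)/(-20360 + 27735) = (8666 + 1331000)/7375 = 1339666*(1/7375) = 1339666/7375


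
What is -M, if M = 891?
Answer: -891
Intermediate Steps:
-M = -1*891 = -891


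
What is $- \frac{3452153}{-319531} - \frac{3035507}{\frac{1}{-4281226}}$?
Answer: $\frac{4152526298000140195}{319531} \approx 1.2996 \cdot 10^{13}$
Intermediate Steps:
$- \frac{3452153}{-319531} - \frac{3035507}{\frac{1}{-4281226}} = \left(-3452153\right) \left(- \frac{1}{319531}\right) - \frac{3035507}{- \frac{1}{4281226}} = \frac{3452153}{319531} - -12995691491582 = \frac{3452153}{319531} + 12995691491582 = \frac{4152526298000140195}{319531}$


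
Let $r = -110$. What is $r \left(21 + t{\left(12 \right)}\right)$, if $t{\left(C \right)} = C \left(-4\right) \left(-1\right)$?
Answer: $-7590$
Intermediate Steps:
$t{\left(C \right)} = 4 C$ ($t{\left(C \right)} = - 4 C \left(-1\right) = 4 C$)
$r \left(21 + t{\left(12 \right)}\right) = - 110 \left(21 + 4 \cdot 12\right) = - 110 \left(21 + 48\right) = \left(-110\right) 69 = -7590$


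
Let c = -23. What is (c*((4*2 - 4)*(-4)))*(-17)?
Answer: -6256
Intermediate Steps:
(c*((4*2 - 4)*(-4)))*(-17) = -23*(4*2 - 4)*(-4)*(-17) = -23*(8 - 4)*(-4)*(-17) = -92*(-4)*(-17) = -23*(-16)*(-17) = 368*(-17) = -6256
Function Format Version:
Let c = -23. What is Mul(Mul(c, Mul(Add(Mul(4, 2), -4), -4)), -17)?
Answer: -6256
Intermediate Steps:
Mul(Mul(c, Mul(Add(Mul(4, 2), -4), -4)), -17) = Mul(Mul(-23, Mul(Add(Mul(4, 2), -4), -4)), -17) = Mul(Mul(-23, Mul(Add(8, -4), -4)), -17) = Mul(Mul(-23, Mul(4, -4)), -17) = Mul(Mul(-23, -16), -17) = Mul(368, -17) = -6256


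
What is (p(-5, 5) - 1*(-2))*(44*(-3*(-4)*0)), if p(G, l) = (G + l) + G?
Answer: 0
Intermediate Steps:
p(G, l) = l + 2*G
(p(-5, 5) - 1*(-2))*(44*(-3*(-4)*0)) = ((5 + 2*(-5)) - 1*(-2))*(44*(-3*(-4)*0)) = ((5 - 10) + 2)*(44*(12*0)) = (-5 + 2)*(44*0) = -3*0 = 0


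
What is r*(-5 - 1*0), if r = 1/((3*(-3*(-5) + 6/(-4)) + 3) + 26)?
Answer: -10/139 ≈ -0.071942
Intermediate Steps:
r = 2/139 (r = 1/((3*(15 + 6*(-¼)) + 3) + 26) = 1/((3*(15 - 3/2) + 3) + 26) = 1/((3*(27/2) + 3) + 26) = 1/((81/2 + 3) + 26) = 1/(87/2 + 26) = 1/(139/2) = 2/139 ≈ 0.014388)
r*(-5 - 1*0) = 2*(-5 - 1*0)/139 = 2*(-5 + 0)/139 = (2/139)*(-5) = -10/139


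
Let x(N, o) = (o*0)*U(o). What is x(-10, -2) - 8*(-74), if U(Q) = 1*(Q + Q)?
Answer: 592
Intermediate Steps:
U(Q) = 2*Q (U(Q) = 1*(2*Q) = 2*Q)
x(N, o) = 0 (x(N, o) = (o*0)*(2*o) = 0*(2*o) = 0)
x(-10, -2) - 8*(-74) = 0 - 8*(-74) = 0 + 592 = 592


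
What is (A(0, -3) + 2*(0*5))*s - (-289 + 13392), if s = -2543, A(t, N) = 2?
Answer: -18189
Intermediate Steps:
(A(0, -3) + 2*(0*5))*s - (-289 + 13392) = (2 + 2*(0*5))*(-2543) - (-289 + 13392) = (2 + 2*0)*(-2543) - 1*13103 = (2 + 0)*(-2543) - 13103 = 2*(-2543) - 13103 = -5086 - 13103 = -18189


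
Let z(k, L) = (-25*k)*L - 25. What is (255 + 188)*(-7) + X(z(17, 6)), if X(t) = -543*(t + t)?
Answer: 2793349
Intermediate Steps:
z(k, L) = -25 - 25*L*k (z(k, L) = -25*L*k - 25 = -25 - 25*L*k)
X(t) = -1086*t
(255 + 188)*(-7) + X(z(17, 6)) = (255 + 188)*(-7) - 1086*(-25 - 25*6*17) = 443*(-7) - 1086*(-25 - 2550) = -3101 - 1086*(-2575) = -3101 + 2796450 = 2793349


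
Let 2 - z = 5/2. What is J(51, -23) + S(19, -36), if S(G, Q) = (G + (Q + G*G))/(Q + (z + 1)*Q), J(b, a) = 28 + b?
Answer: 1961/27 ≈ 72.630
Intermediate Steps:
z = -½ (z = 2 - 5/2 = -½ ≈ -0.50000)
S(G, Q) = 2*(G + Q + G²)/(3*Q) (S(G, Q) = (G + (Q + G*G))/(Q + (-½ + 1)*Q) = (G + (Q + G²))/(Q + Q/2) = (G + Q + G²)/((3*Q/2)) = (G + Q + G²)*(2/(3*Q)) = 2*(G + Q + G²)/(3*Q))
J(51, -23) + S(19, -36) = (28 + 51) + (⅔)*(19 - 36 + 19²)/(-36) = 79 + (⅔)*(-1/36)*(19 - 36 + 361) = 79 + (⅔)*(-1/36)*344 = 79 - 172/27 = 1961/27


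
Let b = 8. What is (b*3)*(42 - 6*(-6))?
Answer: 1872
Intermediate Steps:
(b*3)*(42 - 6*(-6)) = (8*3)*(42 - 6*(-6)) = 24*(42 + 36) = 24*78 = 1872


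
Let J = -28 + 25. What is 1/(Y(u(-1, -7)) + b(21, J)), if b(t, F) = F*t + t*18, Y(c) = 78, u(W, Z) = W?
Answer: 1/393 ≈ 0.0025445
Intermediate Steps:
J = -3
b(t, F) = 18*t + F*t (b(t, F) = F*t + 18*t = 18*t + F*t)
1/(Y(u(-1, -7)) + b(21, J)) = 1/(78 + 21*(18 - 3)) = 1/(78 + 21*15) = 1/(78 + 315) = 1/393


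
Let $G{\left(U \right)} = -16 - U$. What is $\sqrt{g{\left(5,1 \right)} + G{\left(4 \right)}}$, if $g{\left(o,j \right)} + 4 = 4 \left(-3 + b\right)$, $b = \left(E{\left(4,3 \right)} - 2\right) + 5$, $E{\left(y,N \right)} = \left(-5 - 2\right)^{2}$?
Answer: $2 \sqrt{43} \approx 13.115$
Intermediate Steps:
$E{\left(y,N \right)} = 49$ ($E{\left(y,N \right)} = \left(-7\right)^{2} = 49$)
$b = 52$ ($b = \left(49 - 2\right) + 5 = 47 + 5 = 52$)
$g{\left(o,j \right)} = 192$ ($g{\left(o,j \right)} = -4 + 4 \left(-3 + 52\right) = -4 + 4 \cdot 49 = -4 + 196 = 192$)
$\sqrt{g{\left(5,1 \right)} + G{\left(4 \right)}} = \sqrt{192 - 20} = \sqrt{172} = 2 \sqrt{43}$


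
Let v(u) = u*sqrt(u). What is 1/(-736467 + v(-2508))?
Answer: I/(3*(-245489*I + 1672*sqrt(627))) ≈ -1.3195e-6 + 2.2503e-7*I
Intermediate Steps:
v(u) = u**(3/2)
1/(-736467 + v(-2508)) = 1/(-736467 + (-2508)**(3/2)) = 1/(-736467 - 5016*I*sqrt(627))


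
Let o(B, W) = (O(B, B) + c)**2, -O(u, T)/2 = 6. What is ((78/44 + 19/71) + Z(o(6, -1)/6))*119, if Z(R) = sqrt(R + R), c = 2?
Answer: 379253/1562 + 1190*sqrt(3)/3 ≈ 929.85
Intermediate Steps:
O(u, T) = -12 (O(u, T) = -2*6 = -12)
o(B, W) = 100 (o(B, W) = (-12 + 2)**2 = (-10)**2 = 100)
Z(R) = sqrt(2)*sqrt(R) (Z(R) = sqrt(2*R) = sqrt(2)*sqrt(R))
((78/44 + 19/71) + Z(o(6, -1)/6))*119 = ((78/44 + 19/71) + sqrt(2)*sqrt(100/6))*119 = ((78*(1/44) + 19*(1/71)) + sqrt(2)*sqrt(100*(1/6)))*119 = ((39/22 + 19/71) + sqrt(2)*sqrt(50/3))*119 = (3187/1562 + sqrt(2)*(5*sqrt(6)/3))*119 = (3187/1562 + 10*sqrt(3)/3)*119 = 379253/1562 + 1190*sqrt(3)/3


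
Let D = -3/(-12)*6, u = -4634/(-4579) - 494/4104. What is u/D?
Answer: 440945/741798 ≈ 0.59443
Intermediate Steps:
u = 440945/494532 (u = -4634*(-1/4579) - 494*1/4104 = 4634/4579 - 13/108 = 440945/494532 ≈ 0.89164)
D = 3/2 (D = -3*(-1/12)*6 = (1/4)*6 = 3/2 ≈ 1.5000)
u/D = 440945/(494532*(3/2)) = (440945/494532)*(2/3) = 440945/741798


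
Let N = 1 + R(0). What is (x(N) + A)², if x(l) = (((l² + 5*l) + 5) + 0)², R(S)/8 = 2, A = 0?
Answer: 20632736881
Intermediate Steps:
R(S) = 16 (R(S) = 8*2 = 16)
N = 17 (N = 1 + 16 = 17)
x(l) = (5 + l² + 5*l)² (x(l) = ((5 + l² + 5*l) + 0)² = (5 + l² + 5*l)²)
(x(N) + A)² = ((5 + 17² + 5*17)² + 0)² = ((5 + 289 + 85)² + 0)² = (379² + 0)² = (143641 + 0)² = 143641² = 20632736881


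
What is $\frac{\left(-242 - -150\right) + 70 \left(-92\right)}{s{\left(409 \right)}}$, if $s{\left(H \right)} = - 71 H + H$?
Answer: $\frac{3266}{14315} \approx 0.22815$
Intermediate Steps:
$s{\left(H \right)} = - 70 H$
$\frac{\left(-242 - -150\right) + 70 \left(-92\right)}{s{\left(409 \right)}} = \frac{\left(-242 - -150\right) + 70 \left(-92\right)}{\left(-70\right) 409} = \frac{\left(-242 + 150\right) - 6440}{-28630} = \left(-92 - 6440\right) \left(- \frac{1}{28630}\right) = \left(-6532\right) \left(- \frac{1}{28630}\right) = \frac{3266}{14315}$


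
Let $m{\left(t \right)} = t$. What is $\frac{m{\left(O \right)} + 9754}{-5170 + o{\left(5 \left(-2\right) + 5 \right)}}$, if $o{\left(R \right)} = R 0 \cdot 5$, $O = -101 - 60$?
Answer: $- \frac{9593}{5170} \approx -1.8555$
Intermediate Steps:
$O = -161$ ($O = -101 - 60 = -161$)
$o{\left(R \right)} = 0$ ($o{\left(R \right)} = 0 \cdot 5 = 0$)
$\frac{m{\left(O \right)} + 9754}{-5170 + o{\left(5 \left(-2\right) + 5 \right)}} = \frac{-161 + 9754}{-5170 + 0} = \frac{9593}{-5170} = 9593 \left(- \frac{1}{5170}\right) = - \frac{9593}{5170}$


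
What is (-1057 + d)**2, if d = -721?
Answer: 3161284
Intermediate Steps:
(-1057 + d)**2 = (-1057 - 721)**2 = (-1778)**2 = 3161284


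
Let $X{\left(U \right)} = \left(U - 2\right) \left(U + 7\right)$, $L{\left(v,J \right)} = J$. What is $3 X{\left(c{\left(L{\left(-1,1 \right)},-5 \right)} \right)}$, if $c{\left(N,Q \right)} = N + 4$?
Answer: $108$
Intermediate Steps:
$c{\left(N,Q \right)} = 4 + N$
$X{\left(U \right)} = \left(-2 + U\right) \left(7 + U\right)$
$3 X{\left(c{\left(L{\left(-1,1 \right)},-5 \right)} \right)} = 3 \left(-14 + \left(4 + 1\right)^{2} + 5 \left(4 + 1\right)\right) = 3 \left(-14 + 5^{2} + 5 \cdot 5\right) = 3 \left(-14 + 25 + 25\right) = 3 \cdot 36 = 108$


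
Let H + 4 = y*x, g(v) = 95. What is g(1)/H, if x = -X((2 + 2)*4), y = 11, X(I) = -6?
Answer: 95/62 ≈ 1.5323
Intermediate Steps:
x = 6 (x = -1*(-6) = 6)
H = 62 (H = -4 + 11*6 = -4 + 66 = 62)
g(1)/H = 95/62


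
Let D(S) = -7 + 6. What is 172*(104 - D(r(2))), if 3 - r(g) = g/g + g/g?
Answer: 18060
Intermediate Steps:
r(g) = 1 (r(g) = 3 - (g/g + g/g) = 3 - (1 + 1) = 3 - 1*2 = 3 - 2 = 1)
D(S) = -1
172*(104 - D(r(2))) = 172*(104 - 1*(-1)) = 172*(104 + 1) = 172*105 = 18060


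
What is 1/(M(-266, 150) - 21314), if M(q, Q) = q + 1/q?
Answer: -266/5740281 ≈ -4.6339e-5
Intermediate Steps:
1/(M(-266, 150) - 21314) = 1/((-266 + 1/(-266)) - 21314) = 1/((-266 - 1/266) - 21314) = 1/(-70757/266 - 21314) = 1/(-5740281/266) = -266/5740281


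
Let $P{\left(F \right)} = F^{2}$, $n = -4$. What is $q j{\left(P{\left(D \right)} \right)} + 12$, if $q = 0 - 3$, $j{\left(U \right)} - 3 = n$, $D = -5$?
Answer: $15$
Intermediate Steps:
$j{\left(U \right)} = -1$ ($j{\left(U \right)} = 3 - 4 = -1$)
$q = -3$
$q j{\left(P{\left(D \right)} \right)} + 12 = \left(-3\right) \left(-1\right) + 12 = 3 + 12 = 15$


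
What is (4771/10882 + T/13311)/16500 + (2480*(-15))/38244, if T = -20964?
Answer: -2469872534096443/2539008518607000 ≈ -0.97277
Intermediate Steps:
(4771/10882 + T/13311)/16500 + (2480*(-15))/38244 = (4771/10882 - 20964/13311)/16500 + (2480*(-15))/38244 = (4771*(1/10882) - 20964*1/13311)*(1/16500) - 37200*1/38244 = (4771/10882 - 6988/4437)*(1/16500) - 3100/3187 = -54874489/48283434*1/16500 - 3100/3187 = -54874489/796676661000 - 3100/3187 = -2469872534096443/2539008518607000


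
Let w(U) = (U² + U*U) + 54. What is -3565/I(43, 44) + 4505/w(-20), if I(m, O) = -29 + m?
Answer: -106480/427 ≈ -249.37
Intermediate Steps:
w(U) = 54 + 2*U² (w(U) = (U² + U²) + 54 = 2*U² + 54 = 54 + 2*U²)
-3565/I(43, 44) + 4505/w(-20) = -3565/(-29 + 43) + 4505/(54 + 2*(-20)²) = -3565/14 + 4505/(54 + 2*400) = -3565*1/14 + 4505/(54 + 800) = -3565/14 + 4505/854 = -106480/427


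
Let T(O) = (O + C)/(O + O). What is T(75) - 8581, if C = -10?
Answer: -257417/30 ≈ -8580.6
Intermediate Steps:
T(O) = (-10 + O)/(2*O) (T(O) = (O - 10)/(O + O) = (-10 + O)/((2*O)) = (-10 + O)*(1/(2*O)) = (-10 + O)/(2*O))
T(75) - 8581 = (1/2)*(-10 + 75)/75 - 8581 = (1/2)*(1/75)*65 - 8581 = 13/30 - 8581 = -257417/30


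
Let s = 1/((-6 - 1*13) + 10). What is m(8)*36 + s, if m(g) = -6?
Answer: -1945/9 ≈ -216.11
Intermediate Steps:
s = -⅑ (s = 1/((-6 - 13) + 10) = 1/(-19 + 10) = 1/(-9) = -⅑ ≈ -0.11111)
m(8)*36 + s = -6*36 - ⅑ = -216 - ⅑ = -1945/9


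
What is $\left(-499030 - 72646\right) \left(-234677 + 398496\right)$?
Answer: $-93651390644$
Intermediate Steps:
$\left(-499030 - 72646\right) \left(-234677 + 398496\right) = \left(-571676\right) 163819 = -93651390644$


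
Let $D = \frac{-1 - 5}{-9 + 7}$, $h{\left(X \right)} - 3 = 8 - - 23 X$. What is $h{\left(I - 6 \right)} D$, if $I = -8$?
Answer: $-933$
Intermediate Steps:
$h{\left(X \right)} = 11 + 23 X$ ($h{\left(X \right)} = 3 - \left(-8 - 23 X\right) = 3 + \left(8 + 23 X\right) = 11 + 23 X$)
$D = 3$ ($D = - \frac{6}{-2} = \left(-6\right) \left(- \frac{1}{2}\right) = 3$)
$h{\left(I - 6 \right)} D = \left(11 + 23 \left(-8 - 6\right)\right) 3 = \left(11 + 23 \left(-14\right)\right) 3 = \left(11 - 322\right) 3 = \left(-311\right) 3 = -933$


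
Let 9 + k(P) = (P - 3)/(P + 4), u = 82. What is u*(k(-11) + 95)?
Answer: 7216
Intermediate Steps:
k(P) = -9 + (-3 + P)/(4 + P) (k(P) = -9 + (P - 3)/(P + 4) = -9 + (-3 + P)/(4 + P))
u*(k(-11) + 95) = 82*((-39 - 8*(-11))/(4 - 11) + 95) = 82*((-39 + 88)/(-7) + 95) = 82*(-⅐*49 + 95) = 82*(-7 + 95) = 82*88 = 7216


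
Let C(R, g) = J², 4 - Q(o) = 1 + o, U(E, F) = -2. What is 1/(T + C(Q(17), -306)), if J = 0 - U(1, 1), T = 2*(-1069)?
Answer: -1/2134 ≈ -0.00046860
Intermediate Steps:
Q(o) = 3 - o (Q(o) = 4 - (1 + o) = 4 + (-1 - o) = 3 - o)
T = -2138
J = 2 (J = 0 - 1*(-2) = 0 + 2 = 2)
C(R, g) = 4 (C(R, g) = 2² = 4)
1/(T + C(Q(17), -306)) = 1/(-2138 + 4) = 1/(-2134) = -1/2134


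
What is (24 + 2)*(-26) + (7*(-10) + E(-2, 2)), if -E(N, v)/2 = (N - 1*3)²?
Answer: -796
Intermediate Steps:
E(N, v) = -2*(-3 + N)² (E(N, v) = -2*(N - 1*3)² = -2*(N - 3)² = -2*(-3 + N)²)
(24 + 2)*(-26) + (7*(-10) + E(-2, 2)) = (24 + 2)*(-26) + (7*(-10) - 2*(-3 - 2)²) = 26*(-26) + (-70 - 2*(-5)²) = -676 + (-70 - 2*25) = -676 + (-70 - 50) = -676 - 120 = -796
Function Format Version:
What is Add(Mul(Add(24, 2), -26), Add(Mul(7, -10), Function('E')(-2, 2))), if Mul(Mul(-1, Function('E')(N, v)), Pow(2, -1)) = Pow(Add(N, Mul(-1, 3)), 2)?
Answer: -796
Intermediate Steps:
Function('E')(N, v) = Mul(-2, Pow(Add(-3, N), 2)) (Function('E')(N, v) = Mul(-2, Pow(Add(N, Mul(-1, 3)), 2)) = Mul(-2, Pow(Add(N, -3), 2)) = Mul(-2, Pow(Add(-3, N), 2)))
Add(Mul(Add(24, 2), -26), Add(Mul(7, -10), Function('E')(-2, 2))) = Add(Mul(Add(24, 2), -26), Add(Mul(7, -10), Mul(-2, Pow(Add(-3, -2), 2)))) = Add(Mul(26, -26), Add(-70, Mul(-2, Pow(-5, 2)))) = Add(-676, Add(-70, Mul(-2, 25))) = Add(-676, Add(-70, -50)) = Add(-676, -120) = -796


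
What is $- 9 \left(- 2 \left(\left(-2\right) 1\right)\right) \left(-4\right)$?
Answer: $144$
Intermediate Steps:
$- 9 \left(- 2 \left(\left(-2\right) 1\right)\right) \left(-4\right) = - 9 \left(\left(-2\right) \left(-2\right)\right) \left(-4\right) = \left(-9\right) 4 \left(-4\right) = \left(-36\right) \left(-4\right) = 144$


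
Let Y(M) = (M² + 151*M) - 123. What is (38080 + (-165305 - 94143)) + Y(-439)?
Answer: -95059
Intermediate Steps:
Y(M) = -123 + M² + 151*M
(38080 + (-165305 - 94143)) + Y(-439) = (38080 + (-165305 - 94143)) + (-123 + (-439)² + 151*(-439)) = (38080 - 259448) + (-123 + 192721 - 66289) = -221368 + 126309 = -95059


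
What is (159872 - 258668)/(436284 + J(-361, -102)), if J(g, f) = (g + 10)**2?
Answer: -32932/186495 ≈ -0.17658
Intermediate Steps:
J(g, f) = (10 + g)**2
(159872 - 258668)/(436284 + J(-361, -102)) = (159872 - 258668)/(436284 + (10 - 361)**2) = -98796/(436284 + (-351)**2) = -98796/(436284 + 123201) = -98796/559485 = -98796*1/559485 = -32932/186495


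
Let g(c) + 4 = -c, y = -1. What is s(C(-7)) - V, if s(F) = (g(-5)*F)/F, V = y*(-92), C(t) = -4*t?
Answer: -91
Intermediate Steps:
g(c) = -4 - c
V = 92 (V = -1*(-92) = 92)
s(F) = 1 (s(F) = ((-4 - 1*(-5))*F)/F = ((-4 + 5)*F)/F = (1*F)/F = F/F = 1)
s(C(-7)) - V = 1 - 1*92 = 1 - 92 = -91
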